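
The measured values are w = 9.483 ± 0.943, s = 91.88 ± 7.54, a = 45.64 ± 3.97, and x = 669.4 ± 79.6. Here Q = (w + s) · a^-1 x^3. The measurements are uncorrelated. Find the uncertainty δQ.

2.5e+08

Let u = w + s = 101.4. δu = √(δw² + δs²) = √(0.889 + 56.9) = 7.60, so δu/u = 0.0750.
Q is then a monomial in u, a, x:
δQ/Q = √((δu/u)² + (-1·δa/a)² + (3·δx/x)²) = √(0.00562 + 0.00757 + 0.127) = 0.375
Q = 6.662e+08, so δQ = 0.375 × 6.662e+08 = 2.5e+08.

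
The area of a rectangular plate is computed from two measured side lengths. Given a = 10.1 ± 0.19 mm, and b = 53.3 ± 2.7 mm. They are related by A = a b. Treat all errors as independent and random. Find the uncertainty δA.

A is a product of powers, so relative uncertainties combine in quadrature:
  (1·δa/a)² = (1×0.0188)² = 0.000354;  (1·δb/b)² = (1×0.0507)² = 0.00257
δA/A = √(0.00292) = 0.0540
A = 538 mm^2, so δA = 0.0540 × 538 = 29.1 mm^2.

29.1 mm^2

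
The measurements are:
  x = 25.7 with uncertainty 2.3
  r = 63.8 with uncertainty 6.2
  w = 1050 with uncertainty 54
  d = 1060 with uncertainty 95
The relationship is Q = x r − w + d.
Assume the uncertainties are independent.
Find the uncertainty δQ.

243

Let p = x·r = 1640. δp/p = √((1·δx/x)² + (1·δr/r)²) = √(0.00801 + 0.00944) = 0.132, so δp = 217.
Q = p − w + d: δQ = √(δp² + δw² + δd²) = √(46900 + 2920 + 9020) = 243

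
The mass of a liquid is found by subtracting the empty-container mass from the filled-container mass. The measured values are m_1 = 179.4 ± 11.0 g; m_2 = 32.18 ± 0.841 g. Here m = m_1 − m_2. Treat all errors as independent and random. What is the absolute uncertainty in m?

11.0 g

Sums and differences: (δm)² = Σ (cᵢ δxᵢ)².
  (δm_1)² = 121;  (δm_2)² = 0.707
δm = √(122) = 11.0 g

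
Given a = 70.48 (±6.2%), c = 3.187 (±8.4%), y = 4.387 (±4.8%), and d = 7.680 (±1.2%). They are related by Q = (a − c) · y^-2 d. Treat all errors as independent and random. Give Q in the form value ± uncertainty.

Let u = a − c = 67.29. δu = √(δa² + δc²) = √(19.1 + 0.0717) = 4.38, so δu/u = 0.0651.
Q is then a monomial in u, y, d:
δQ/Q = √((δu/u)² + (-2·δy/y)² + (1·δd/d)²) = √(0.00423 + 0.00922 + 0.000144) = 0.117
Q = 26.85, so δQ = 0.117 × 26.85 = 3.13.

26.85 ± 3.13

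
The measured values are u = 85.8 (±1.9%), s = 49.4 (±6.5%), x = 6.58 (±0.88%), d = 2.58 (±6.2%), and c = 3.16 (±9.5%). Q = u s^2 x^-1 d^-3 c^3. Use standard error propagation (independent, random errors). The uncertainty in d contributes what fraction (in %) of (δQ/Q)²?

(δQ/Q)² = (1·δu/u)² + (2·δs/s)² + (-1·δx/x)² + (-3·δd/d)² + (3·δc/c)²
  u term: (1×0.0190)² = 0.000361
  s term: (2×0.0650)² = 0.0169
  x term: (-1×0.00880)² = 7.74e-05
  d term: (-3×0.0620)² = 0.0346
  c term: (3×0.0950)² = 0.0812
Total = 0.133. Share from d = 0.0346/0.133 = 0.260.

26.0%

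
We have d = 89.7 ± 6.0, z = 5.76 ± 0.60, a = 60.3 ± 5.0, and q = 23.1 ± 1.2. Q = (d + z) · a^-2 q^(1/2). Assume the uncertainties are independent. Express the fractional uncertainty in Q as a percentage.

Let u = d + z = 95.5. δu = √(δd² + δz²) = √(36.0 + 0.360) = 6.03, so δu/u = 0.0632.
Q is then a monomial in u, a, q:
δQ/Q = √((δu/u)² + (-2·δa/a)² + (½·δq/q)²) = √(0.00399 + 0.0275 + 0.000675) = 0.179

17.9%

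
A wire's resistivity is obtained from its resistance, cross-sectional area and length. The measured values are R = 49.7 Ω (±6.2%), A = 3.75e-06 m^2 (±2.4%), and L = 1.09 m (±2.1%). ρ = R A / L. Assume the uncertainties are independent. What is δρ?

Since ρ is a product/quotient, work with relative uncertainties:
  (1·δR/R)² = (1×0.0620)² = 0.00384;  (1·δA/A)² = (1×0.0240)² = 0.000576;  (-1·δL/L)² = (-1×0.0210)² = 0.000441
δρ/ρ = √(0.00486) = 0.0697
ρ = 0.000171 Ω·m, so δρ = 0.0697 × 0.000171 = 1.19e-05 Ω·m.

1.19e-05 Ω·m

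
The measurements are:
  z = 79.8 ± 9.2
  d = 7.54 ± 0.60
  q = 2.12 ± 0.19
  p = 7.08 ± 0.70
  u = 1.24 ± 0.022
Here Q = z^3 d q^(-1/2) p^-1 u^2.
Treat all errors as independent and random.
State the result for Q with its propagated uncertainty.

For a monomial Q ∝ z^3, d, q^(-1/2), p^-1, u^2, fractional errors add in quadrature:
  (3·δz/z)² = (3×0.115)² = 0.120;  (1·δd/d)² = (1×0.0796)² = 0.00633;  (−½·δq/q)² = (-0.5×0.0896)² = 0.00201;  (-1·δp/p)² = (-1×0.0989)² = 0.00978;  (2·δu/u)² = (2×0.0177)² = 0.00126
δQ/Q = √(0.139) = 0.373
Q = 5.72e+05, so δQ = 0.373 × 5.72e+05 = 2.13e+05.

(5.72 ± 2.13) × 10^5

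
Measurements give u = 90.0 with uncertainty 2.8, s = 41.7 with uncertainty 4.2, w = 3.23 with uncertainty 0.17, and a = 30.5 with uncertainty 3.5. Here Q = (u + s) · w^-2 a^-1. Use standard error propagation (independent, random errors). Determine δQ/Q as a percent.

Let h = u + s = 132. δh = √(δu² + δs²) = √(7.84 + 17.6) = 5.05, so δh/h = 0.0383.
Q is then a monomial in h, w, a:
δQ/Q = √((δh/h)² + (-2·δw/w)² + (-1·δa/a)²) = √(0.00147 + 0.0111 + 0.0132) = 0.160

16.0%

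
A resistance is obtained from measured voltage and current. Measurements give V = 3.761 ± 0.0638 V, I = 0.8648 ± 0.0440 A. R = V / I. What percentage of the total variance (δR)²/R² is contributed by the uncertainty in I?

(δR/R)² = (1·δV/V)² + (-1·δI/I)²
  V term: (1×0.0170)² = 0.000288
  I term: (-1×0.0509)² = 0.00259
Total = 0.00288. Share from I = 0.00259/0.00288 = 0.900.

90.0%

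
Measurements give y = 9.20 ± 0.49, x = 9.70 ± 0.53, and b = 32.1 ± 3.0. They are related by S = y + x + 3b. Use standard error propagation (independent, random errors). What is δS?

S is a linear combination, so absolute uncertainties add in quadrature:
  (δy)² = 0.240;  (δx)² = 0.281;  (3·δb)² = 81.0
δS = √(81.5) = 9.03

9.03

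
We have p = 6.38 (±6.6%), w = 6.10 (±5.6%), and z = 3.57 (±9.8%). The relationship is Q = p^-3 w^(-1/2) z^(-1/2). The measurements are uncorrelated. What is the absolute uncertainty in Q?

For a monomial Q ∝ p^-3, w^(-1/2), z^(-1/2), fractional errors add in quadrature:
  (-3·δp/p)² = (-3×0.0660)² = 0.0392;  (−½·δw/w)² = (-0.5×0.0560)² = 0.000784;  (−½·δz/z)² = (-0.5×0.0980)² = 0.00240
δQ/Q = √(0.0424) = 0.206
Q = 0.000825, so δQ = 0.206 × 0.000825 = 0.000170.

0.000170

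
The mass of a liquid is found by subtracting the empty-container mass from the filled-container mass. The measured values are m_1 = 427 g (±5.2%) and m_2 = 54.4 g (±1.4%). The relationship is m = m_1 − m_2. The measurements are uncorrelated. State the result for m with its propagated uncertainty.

373 ± 22.2 g

For a sum/difference, combine absolute errors in quadrature:
  (δm_1)² = 493;  (δm_2)² = 0.580
δm = √(494) = 22.2 g
m = 373 g.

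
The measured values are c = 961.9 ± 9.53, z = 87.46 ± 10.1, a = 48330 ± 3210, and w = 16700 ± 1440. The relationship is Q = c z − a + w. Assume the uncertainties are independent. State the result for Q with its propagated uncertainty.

Let p = c·z = 84130. δp/p = √((1·δc/c)² + (1·δz/z)²) = √(9.82e-05 + 0.0133) = 0.116, so δp = 9750.
Q = p − a + w: δQ = √(δp² + δa² + δw²) = √(9.51e+07 + 1.03e+07 + 2.07e+06) = 10400
Q = 52500.

52500 ± 10400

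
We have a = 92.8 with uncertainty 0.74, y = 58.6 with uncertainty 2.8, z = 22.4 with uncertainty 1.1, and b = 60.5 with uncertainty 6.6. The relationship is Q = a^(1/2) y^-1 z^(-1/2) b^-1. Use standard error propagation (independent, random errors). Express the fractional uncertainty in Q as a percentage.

12.2%

For a monomial Q ∝ a^(1/2), y^-1, z^(-1/2), b^-1, fractional errors add in quadrature:
  (½·δa/a)² = (0.5×0.00797)² = 1.59e-05;  (-1·δy/y)² = (-1×0.0478)² = 0.00228;  (−½·δz/z)² = (-0.5×0.0491)² = 0.000603;  (-1·δb/b)² = (-1×0.109)² = 0.0119
δQ/Q = √(0.0148) = 0.122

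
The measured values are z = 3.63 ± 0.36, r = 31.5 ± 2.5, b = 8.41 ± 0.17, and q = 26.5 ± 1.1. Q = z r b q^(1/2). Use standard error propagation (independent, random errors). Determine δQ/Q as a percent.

13.0%

Each factor contributes (exponent × relative error)² to (δQ/Q)²:
  (1·δz/z)² = (1×0.0992)² = 0.00984;  (1·δr/r)² = (1×0.0794)² = 0.00630;  (1·δb/b)² = (1×0.0202)² = 0.000409;  (½·δq/q)² = (0.5×0.0415)² = 0.000431
δQ/Q = √(0.0170) = 0.130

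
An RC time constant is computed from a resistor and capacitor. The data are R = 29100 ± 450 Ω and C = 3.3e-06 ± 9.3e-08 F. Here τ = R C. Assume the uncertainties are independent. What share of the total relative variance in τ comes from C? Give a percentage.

76.9%

(δτ/τ)² = (1·δR/R)² + (1·δC/C)²
  R term: (1×0.0155)² = 0.000239
  C term: (1×0.0282)² = 0.000794
Total = 0.00103. Share from C = 0.000794/0.00103 = 0.769.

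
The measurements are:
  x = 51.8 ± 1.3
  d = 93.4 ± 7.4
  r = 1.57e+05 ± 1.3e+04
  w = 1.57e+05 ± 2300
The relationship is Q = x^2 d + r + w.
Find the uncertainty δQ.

27000

Let p = x^2·d = 2.51e+05. δp/p = √((2·δx/x)² + (1·δd/d)²) = √(0.00252 + 0.00628) = 0.0938, so δp = 23500.
Q = p + r + w: δQ = √(δp² + δr² + δw²) = √(5.52e+08 + 1.69e+08 + 5.29e+06) = 27000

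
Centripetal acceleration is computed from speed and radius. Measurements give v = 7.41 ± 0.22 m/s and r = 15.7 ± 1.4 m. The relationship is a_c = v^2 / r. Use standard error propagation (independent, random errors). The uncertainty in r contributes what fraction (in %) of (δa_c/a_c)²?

(δa_c/a_c)² = (2·δv/v)² + (-1·δr/r)²
  v term: (2×0.0297)² = 0.00353
  r term: (-1×0.0892)² = 0.00795
Total = 0.0115. Share from r = 0.00795/0.0115 = 0.693.

69.3%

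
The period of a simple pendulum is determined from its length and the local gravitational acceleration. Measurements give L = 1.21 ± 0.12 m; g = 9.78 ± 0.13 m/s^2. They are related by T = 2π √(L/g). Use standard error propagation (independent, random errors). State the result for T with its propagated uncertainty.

Each factor contributes (exponent × relative error)² to (δT/T)²:
  (½·δL/L)² = (0.5×0.0992)² = 0.00246;  (−½·δg/g)² = (-0.5×0.0133)² = 4.42e-05
δT/T = √(0.00250) = 0.0500
T = 2.21 s, so δT = 0.0500 × 2.21 = 0.111 s.

2.21 ± 0.111 s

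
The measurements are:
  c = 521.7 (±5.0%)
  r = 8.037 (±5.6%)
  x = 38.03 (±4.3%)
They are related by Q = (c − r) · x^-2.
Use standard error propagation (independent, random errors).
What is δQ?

Let u = c − r = 513.7. δu = √(δc² + δr²) = √(680 + 0.203) = 26.1, so δu/u = 0.0508.
Q is then a monomial in u, x:
δQ/Q = √((δu/u)² + (-2·δx/x)²) = √(0.00258 + 0.00740) = 0.0999
Q = 0.3552, so δQ = 0.0999 × 0.3552 = 0.0355.

0.0355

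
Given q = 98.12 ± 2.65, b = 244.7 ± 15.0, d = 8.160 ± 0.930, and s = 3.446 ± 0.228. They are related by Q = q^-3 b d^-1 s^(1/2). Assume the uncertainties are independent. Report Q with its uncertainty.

(5.893 ± 0.921) × 10^-5

For a monomial Q ∝ q^-3, b, d^-1, s^(1/2), fractional errors add in quadrature:
  (-3·δq/q)² = (-3×0.0270)² = 0.00656;  (1·δb/b)² = (1×0.0613)² = 0.00376;  (-1·δd/d)² = (-1×0.114)² = 0.0130;  (½·δs/s)² = (0.5×0.0662)² = 0.00109
δQ/Q = √(0.0244) = 0.156
Q = 5.893e-05, so δQ = 0.156 × 5.893e-05 = 9.21e-06.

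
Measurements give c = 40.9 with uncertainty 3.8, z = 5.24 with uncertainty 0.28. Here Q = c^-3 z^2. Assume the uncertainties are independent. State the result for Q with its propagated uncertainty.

Q is a product of powers, so relative uncertainties combine in quadrature:
  (-3·δc/c)² = (-3×0.0929)² = 0.0777;  (2·δz/z)² = (2×0.0534)² = 0.0114
δQ/Q = √(0.0891) = 0.299
Q = 0.000401, so δQ = 0.299 × 0.000401 = 0.000120.

0.000401 ± 0.000120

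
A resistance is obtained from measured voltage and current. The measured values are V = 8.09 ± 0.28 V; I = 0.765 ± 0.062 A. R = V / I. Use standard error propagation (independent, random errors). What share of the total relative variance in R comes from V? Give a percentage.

(δR/R)² = (1·δV/V)² + (-1·δI/I)²
  V term: (1×0.0346)² = 0.00120
  I term: (-1×0.0810)² = 0.00657
Total = 0.00777. Share from V = 0.00120/0.00777 = 0.154.

15.4%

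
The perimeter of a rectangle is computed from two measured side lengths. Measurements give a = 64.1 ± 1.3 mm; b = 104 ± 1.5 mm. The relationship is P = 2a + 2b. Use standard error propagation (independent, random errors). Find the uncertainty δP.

Absolute uncertainties add in quadrature for a linear combination:
  (2·δa)² = 6.76;  (2·δb)² = 9.00
δP = √(15.8) = 3.97 mm

3.97 mm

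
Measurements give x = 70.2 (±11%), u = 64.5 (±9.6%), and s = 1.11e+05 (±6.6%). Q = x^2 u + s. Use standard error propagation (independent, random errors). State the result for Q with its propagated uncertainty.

(4.29 ± 0.766) × 10^5

Let p = x^2·u = 3.18e+05. δp/p = √((2·δx/x)² + (1·δu/u)²) = √(0.0484 + 0.00922) = 0.240, so δp = 76300.
Q = p + s: δQ = √(δp² + δs²) = √(5.82e+09 + 5.37e+07) = 76600
Q = 4.29e+05.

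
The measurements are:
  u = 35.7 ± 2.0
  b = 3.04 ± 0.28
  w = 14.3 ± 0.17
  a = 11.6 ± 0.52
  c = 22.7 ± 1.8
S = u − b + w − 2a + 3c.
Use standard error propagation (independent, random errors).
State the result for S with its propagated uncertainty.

Each term contributes (cᵢ δxᵢ)² to (δS)²:
  (δu)² = 4.00;  (δb)² = 0.0784;  (δw)² = 0.0289;  (2·δa)² = 1.08;  (3·δc)² = 29.2
δS = √(34.3) = 5.86
S = 91.9.

91.9 ± 5.86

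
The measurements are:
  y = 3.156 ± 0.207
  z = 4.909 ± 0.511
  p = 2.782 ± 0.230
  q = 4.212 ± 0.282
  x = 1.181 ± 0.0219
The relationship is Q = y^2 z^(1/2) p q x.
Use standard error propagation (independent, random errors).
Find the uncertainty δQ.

54.3

For a monomial Q ∝ y^2, z^(1/2), p, q, x, fractional errors add in quadrature:
  (2·δy/y)² = (2×0.0656)² = 0.0172;  (½·δz/z)² = (0.5×0.104)² = 0.00271;  (1·δp/p)² = (1×0.0827)² = 0.00684;  (1·δq/q)² = (1×0.0670)² = 0.00448;  (1·δx/x)² = (1×0.0185)² = 0.000344
δQ/Q = √(0.0316) = 0.178
Q = 305.4, so δQ = 0.178 × 305.4 = 54.3.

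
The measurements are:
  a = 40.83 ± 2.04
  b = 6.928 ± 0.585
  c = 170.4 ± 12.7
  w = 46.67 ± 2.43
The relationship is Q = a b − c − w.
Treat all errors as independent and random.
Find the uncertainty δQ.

Let p = a·b = 282.9. δp/p = √((1·δa/a)² + (1·δb/b)²) = √(0.00250 + 0.00713) = 0.0981, so δp = 27.8.
Q = p − c − w: δQ = √(δp² + δc² + δw²) = √(770 + 161 + 5.90) = 30.6

30.6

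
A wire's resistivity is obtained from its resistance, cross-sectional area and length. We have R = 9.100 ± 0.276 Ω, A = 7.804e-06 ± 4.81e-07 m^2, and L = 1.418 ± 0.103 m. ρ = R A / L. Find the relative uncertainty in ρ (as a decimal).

For a monomial ρ ∝ R, A, L^-1, fractional errors add in quadrature:
  (1·δR/R)² = (1×0.0303)² = 0.000920;  (1·δA/A)² = (1×0.0616)² = 0.00380;  (-1·δL/L)² = (-1×0.0726)² = 0.00528
δρ/ρ = √(0.00999) = 0.1000

0.1000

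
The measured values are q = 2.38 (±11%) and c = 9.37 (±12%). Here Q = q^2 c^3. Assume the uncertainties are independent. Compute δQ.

1970

Since Q is a product/quotient, work with relative uncertainties:
  (2·δq/q)² = (2×0.110)² = 0.0484;  (3·δc/c)² = (3×0.120)² = 0.130
δQ/Q = √(0.178) = 0.422
Q = 4660, so δQ = 0.422 × 4660 = 1970.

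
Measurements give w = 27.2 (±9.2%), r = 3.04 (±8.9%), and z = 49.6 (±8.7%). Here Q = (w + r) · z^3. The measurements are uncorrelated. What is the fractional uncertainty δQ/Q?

0.274

Let u = w + r = 30.2. δu = √(δw² + δr²) = √(6.26 + 0.0732) = 2.52, so δu/u = 0.0832.
Q is then a monomial in u, z:
δQ/Q = √((δu/u)² + (3·δz/z)²) = √(0.00693 + 0.0681) = 0.274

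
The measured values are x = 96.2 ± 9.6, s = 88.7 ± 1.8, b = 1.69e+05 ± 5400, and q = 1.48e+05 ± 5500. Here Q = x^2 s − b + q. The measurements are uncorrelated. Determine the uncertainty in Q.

1.65e+05

Let p = x^2·s = 8.21e+05. δp/p = √((2·δx/x)² + (1·δs/s)²) = √(0.0398 + 0.000412) = 0.201, so δp = 1.65e+05.
Q = p − b + q: δQ = √(δp² + δb² + δq²) = √(2.71e+10 + 2.92e+07 + 3.02e+07) = 1.65e+05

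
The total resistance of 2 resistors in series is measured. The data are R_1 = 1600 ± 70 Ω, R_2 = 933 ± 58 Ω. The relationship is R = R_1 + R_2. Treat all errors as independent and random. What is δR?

Sums and differences: (δR)² = Σ (cᵢ δxᵢ)².
  (δR_1)² = 4900;  (δR_2)² = 3360
δR = √(8260) = 90.9 Ω

90.9 Ω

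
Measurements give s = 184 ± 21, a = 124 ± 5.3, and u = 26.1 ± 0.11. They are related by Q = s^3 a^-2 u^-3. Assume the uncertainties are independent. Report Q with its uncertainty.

0.0228 ± 0.00805

For a monomial Q ∝ s^3, a^-2, u^-3, fractional errors add in quadrature:
  (3·δs/s)² = (3×0.114)² = 0.117;  (-2·δa/a)² = (-2×0.0427)² = 0.00731;  (-3·δu/u)² = (-3×0.00421)² = 0.000160
δQ/Q = √(0.125) = 0.353
Q = 0.0228, so δQ = 0.353 × 0.0228 = 0.00805.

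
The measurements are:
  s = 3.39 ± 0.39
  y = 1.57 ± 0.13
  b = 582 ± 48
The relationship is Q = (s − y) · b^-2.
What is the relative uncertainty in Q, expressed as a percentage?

Let u = s − y = 1.82. δu = √(δs² + δy²) = √(0.152 + 0.0169) = 0.411, so δu/u = 0.226.
Q is then a monomial in u, b:
δQ/Q = √((δu/u)² + (-2·δb/b)²) = √(0.0510 + 0.0272) = 0.280

28.0%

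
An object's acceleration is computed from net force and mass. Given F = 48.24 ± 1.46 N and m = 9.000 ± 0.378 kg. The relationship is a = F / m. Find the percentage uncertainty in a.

5.18%

For a monomial a ∝ F, m^-1, fractional errors add in quadrature:
  (1·δF/F)² = (1×0.0303)² = 0.000916;  (-1·δm/m)² = (-1×0.0420)² = 0.00176
δa/a = √(0.00268) = 0.0518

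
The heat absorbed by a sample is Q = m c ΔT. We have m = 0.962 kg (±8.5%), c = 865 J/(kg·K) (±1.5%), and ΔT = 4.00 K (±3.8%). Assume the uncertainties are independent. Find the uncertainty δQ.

Since Q is a product/quotient, work with relative uncertainties:
  (1·δm/m)² = (1×0.0850)² = 0.00723;  (1·δc/c)² = (1×0.0150)² = 0.000225;  (1·δΔT/ΔT)² = (1×0.0380)² = 0.00144
δQ/Q = √(0.00889) = 0.0943
Q = 3330 J, so δQ = 0.0943 × 3330 = 314 J.

314 J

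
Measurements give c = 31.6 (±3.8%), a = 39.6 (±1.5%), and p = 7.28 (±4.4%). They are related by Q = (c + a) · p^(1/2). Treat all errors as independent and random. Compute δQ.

5.56

Let u = c + a = 71.2. δu = √(δc² + δa²) = √(1.44 + 0.353) = 1.34, so δu/u = 0.0188.
Q is then a monomial in u, p:
δQ/Q = √((δu/u)² + (½·δp/p)²) = √(0.000354 + 0.000484) = 0.0289
Q = 192, so δQ = 0.0289 × 192 = 5.56.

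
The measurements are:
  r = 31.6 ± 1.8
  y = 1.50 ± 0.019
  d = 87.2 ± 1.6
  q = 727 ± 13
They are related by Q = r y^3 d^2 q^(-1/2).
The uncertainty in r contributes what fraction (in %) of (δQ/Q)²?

53.1%

(δQ/Q)² = (1·δr/r)² + (3·δy/y)² + (2·δd/d)² + (−½·δq/q)²
  r term: (1×0.0570)² = 0.00324
  y term: (3×0.0127)² = 0.00144
  d term: (2×0.0183)² = 0.00135
  q term: (-0.5×0.0179)² = 7.99e-05
Total = 0.00612. Share from r = 0.00324/0.00612 = 0.531.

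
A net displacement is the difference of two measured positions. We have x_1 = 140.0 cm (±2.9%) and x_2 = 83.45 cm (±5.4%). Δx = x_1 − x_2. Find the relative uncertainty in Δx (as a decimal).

0.107

Δx is a linear combination, so absolute uncertainties add in quadrature:
  (δx_1)² = 16.5;  (δx_2)² = 20.3
δΔx = √(36.8) = 6.07 cm
Δx = 56.55 cm, so δΔx/Δx = 6.07/56.55 = 0.107.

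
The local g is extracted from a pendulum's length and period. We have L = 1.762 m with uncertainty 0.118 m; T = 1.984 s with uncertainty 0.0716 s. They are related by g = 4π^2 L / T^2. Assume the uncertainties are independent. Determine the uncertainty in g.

1.74 m/s^2

Relative error in a monomial: (δg/g)² = Σ (nᵢ · δxᵢ/xᵢ)².
  (1·δL/L)² = (1×0.0670)² = 0.00448;  (-2·δT/T)² = (-2×0.0361)² = 0.00521
δg/g = √(0.00969) = 0.0985
g = 17.67 m/s^2, so δg = 0.0985 × 17.67 = 1.74 m/s^2.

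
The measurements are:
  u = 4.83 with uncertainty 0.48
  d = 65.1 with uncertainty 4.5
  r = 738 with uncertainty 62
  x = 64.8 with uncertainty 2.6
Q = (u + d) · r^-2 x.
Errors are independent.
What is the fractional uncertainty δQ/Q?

Let w = u + d = 69.9. δw = √(δu² + δd²) = √(0.230 + 20.2) = 4.53, so δw/w = 0.0647.
Q is then a monomial in w, r, x:
δQ/Q = √((δw/w)² + (-2·δr/r)² + (1·δx/x)²) = √(0.00419 + 0.0282 + 0.00161) = 0.184

0.184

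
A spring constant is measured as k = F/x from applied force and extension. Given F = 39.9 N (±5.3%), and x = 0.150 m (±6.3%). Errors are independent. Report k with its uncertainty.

266 ± 21.9 N/m

Each factor contributes (exponent × relative error)² to (δk/k)²:
  (1·δF/F)² = (1×0.0530)² = 0.00281;  (-1·δx/x)² = (-1×0.0630)² = 0.00397
δk/k = √(0.00678) = 0.0823
k = 266 N/m, so δk = 0.0823 × 266 = 21.9 N/m.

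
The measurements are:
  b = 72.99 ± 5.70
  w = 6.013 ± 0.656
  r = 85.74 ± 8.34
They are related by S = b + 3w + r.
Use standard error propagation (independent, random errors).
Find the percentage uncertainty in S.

For a sum/difference, combine absolute errors in quadrature:
  (δb)² = 32.5;  (3·δw)² = 3.87;  (δr)² = 69.6
δS = √(106) = 10.3
S = 176.8, so δS/S = 10.3/176.8 = 0.0582.

5.82%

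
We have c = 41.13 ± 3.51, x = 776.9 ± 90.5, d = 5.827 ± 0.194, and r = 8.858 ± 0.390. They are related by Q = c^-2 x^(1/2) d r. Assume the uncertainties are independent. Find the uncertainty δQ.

0.160

Q is a product of powers, so relative uncertainties combine in quadrature:
  (-2·δc/c)² = (-2×0.0853)² = 0.0291;  (½·δx/x)² = (0.5×0.116)² = 0.00339;  (1·δd/d)² = (1×0.0333)² = 0.00111;  (1·δr/r)² = (1×0.0440)² = 0.00194
δQ/Q = √(0.0356) = 0.189
Q = 0.8504, so δQ = 0.189 × 0.8504 = 0.160.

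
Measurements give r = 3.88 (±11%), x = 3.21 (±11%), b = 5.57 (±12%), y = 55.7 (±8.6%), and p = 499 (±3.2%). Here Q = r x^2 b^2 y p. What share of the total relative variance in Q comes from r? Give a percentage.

9.56%

(δQ/Q)² = (1·δr/r)² + (2·δx/x)² + (2·δb/b)² + (1·δy/y)² + (1·δp/p)²
  r term: (1×0.110)² = 0.0121
  x term: (2×0.110)² = 0.0484
  b term: (2×0.120)² = 0.0576
  y term: (1×0.0860)² = 0.00740
  p term: (1×0.0320)² = 0.00102
Total = 0.127. Share from r = 0.0121/0.127 = 0.0956.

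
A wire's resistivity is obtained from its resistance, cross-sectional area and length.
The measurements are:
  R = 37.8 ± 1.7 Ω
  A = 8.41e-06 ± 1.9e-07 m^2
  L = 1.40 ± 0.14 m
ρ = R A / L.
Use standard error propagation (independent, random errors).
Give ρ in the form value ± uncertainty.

For a monomial ρ ∝ R, A, L^-1, fractional errors add in quadrature:
  (1·δR/R)² = (1×0.0450)² = 0.00202;  (1·δA/A)² = (1×0.0226)² = 0.000510;  (-1·δL/L)² = (-1×0.100)² = 0.0100
δρ/ρ = √(0.0125) = 0.112
ρ = 0.000227 Ω·m, so δρ = 0.112 × 0.000227 = 2.54e-05 Ω·m.

(2.27 ± 0.254) × 10^-4 Ω·m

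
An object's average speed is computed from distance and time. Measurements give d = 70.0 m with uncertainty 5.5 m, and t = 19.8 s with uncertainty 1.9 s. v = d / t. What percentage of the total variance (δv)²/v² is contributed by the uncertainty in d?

40.1%

(δv/v)² = (1·δd/d)² + (-1·δt/t)²
  d term: (1×0.0786)² = 0.00617
  t term: (-1×0.0960)² = 0.00921
Total = 0.0154. Share from d = 0.00617/0.0154 = 0.401.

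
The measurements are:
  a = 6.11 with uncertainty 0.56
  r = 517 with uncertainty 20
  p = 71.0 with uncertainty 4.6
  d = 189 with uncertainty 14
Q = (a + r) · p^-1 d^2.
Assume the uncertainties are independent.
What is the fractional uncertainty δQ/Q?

Let u = a + r = 523. δu = √(δa² + δr²) = √(0.314 + 400) = 20.0, so δu/u = 0.0382.
Q is then a monomial in u, p, d:
δQ/Q = √((δu/u)² + (-1·δp/p)² + (2·δd/d)²) = √(0.00146 + 0.00420 + 0.0219) = 0.166

0.166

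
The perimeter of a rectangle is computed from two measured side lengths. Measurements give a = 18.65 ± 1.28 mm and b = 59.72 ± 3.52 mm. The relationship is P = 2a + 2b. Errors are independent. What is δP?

7.49 mm

For a sum/difference, combine absolute errors in quadrature:
  (2·δa)² = 6.55;  (2·δb)² = 49.6
δP = √(56.1) = 7.49 mm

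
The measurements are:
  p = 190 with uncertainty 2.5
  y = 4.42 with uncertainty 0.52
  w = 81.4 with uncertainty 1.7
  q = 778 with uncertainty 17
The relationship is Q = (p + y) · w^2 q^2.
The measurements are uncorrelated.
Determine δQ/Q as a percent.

6.19%

Let u = p + y = 194. δu = √(δp² + δy²) = √(6.25 + 0.270) = 2.55, so δu/u = 0.0131.
Q is then a monomial in u, w, q:
δQ/Q = √((δu/u)² + (2·δw/w)² + (2·δq/q)²) = √(0.000173 + 0.00174 + 0.00191) = 0.0619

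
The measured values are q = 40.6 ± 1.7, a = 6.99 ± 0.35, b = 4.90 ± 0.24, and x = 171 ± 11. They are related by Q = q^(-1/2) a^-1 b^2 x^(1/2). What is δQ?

0.821

Products/powers → add relative errors in quadrature, weighted by exponent:
  (−½·δq/q)² = (-0.5×0.0419)² = 0.000438;  (-1·δa/a)² = (-1×0.0501)² = 0.00251;  (2·δb/b)² = (2×0.0490)² = 0.00960;  (½·δx/x)² = (0.5×0.0643)² = 0.00103
δQ/Q = √(0.0136) = 0.117
Q = 7.05, so δQ = 0.117 × 7.05 = 0.821.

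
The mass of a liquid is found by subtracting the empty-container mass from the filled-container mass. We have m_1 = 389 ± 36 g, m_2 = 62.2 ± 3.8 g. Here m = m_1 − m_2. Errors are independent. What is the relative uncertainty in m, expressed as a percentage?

11.1%

Absolute uncertainties add in quadrature for a linear combination:
  (δm_1)² = 1300;  (δm_2)² = 14.4
δm = √(1310) = 36.2 g
m = 327 g, so δm/m = 36.2/327 = 0.111.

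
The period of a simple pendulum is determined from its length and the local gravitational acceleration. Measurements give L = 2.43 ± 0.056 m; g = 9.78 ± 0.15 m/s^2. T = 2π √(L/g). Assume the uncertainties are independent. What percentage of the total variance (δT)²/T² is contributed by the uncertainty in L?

69.3%

(δT/T)² = (½·δL/L)² + (−½·δg/g)²
  L term: (0.5×0.0230)² = 0.000133
  g term: (-0.5×0.0153)² = 5.88e-05
Total = 0.000192. Share from L = 0.000133/0.000192 = 0.693.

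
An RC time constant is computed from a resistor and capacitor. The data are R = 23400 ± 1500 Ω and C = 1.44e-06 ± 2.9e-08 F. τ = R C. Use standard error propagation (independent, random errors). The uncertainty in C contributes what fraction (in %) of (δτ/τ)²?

(δτ/τ)² = (1·δR/R)² + (1·δC/C)²
  R term: (1×0.0641)² = 0.00411
  C term: (1×0.0201)² = 0.000406
Total = 0.00451. Share from C = 0.000406/0.00451 = 0.0898.

8.98%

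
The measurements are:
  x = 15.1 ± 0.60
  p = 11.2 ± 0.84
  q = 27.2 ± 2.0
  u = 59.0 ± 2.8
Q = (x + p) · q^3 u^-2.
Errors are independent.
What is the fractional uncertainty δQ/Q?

0.243

Let w = x + p = 26.3. δw = √(δx² + δp²) = √(0.360 + 0.706) = 1.03, so δw/w = 0.0393.
Q is then a monomial in w, q, u:
δQ/Q = √((δw/w)² + (3·δq/q)² + (-2·δu/u)²) = √(0.00154 + 0.0487 + 0.00901) = 0.243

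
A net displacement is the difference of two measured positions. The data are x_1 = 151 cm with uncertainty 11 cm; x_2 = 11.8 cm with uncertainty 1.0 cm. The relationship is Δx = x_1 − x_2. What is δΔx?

For a sum/difference, combine absolute errors in quadrature:
  (δx_1)² = 121;  (δx_2)² = 1.00
δΔx = √(122) = 11.0 cm

11.0 cm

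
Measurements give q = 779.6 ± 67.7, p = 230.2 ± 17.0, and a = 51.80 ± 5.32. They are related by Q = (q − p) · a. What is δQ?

4650

Let u = q − p = 549.4. δu = √(δq² + δp²) = √(4580 + 289) = 69.8, so δu/u = 0.127.
Q is then a monomial in u, a:
δQ/Q = √((δu/u)² + (1·δa/a)²) = √(0.0161 + 0.0105) = 0.163
Q = 28460, so δQ = 0.163 × 28460 = 4650.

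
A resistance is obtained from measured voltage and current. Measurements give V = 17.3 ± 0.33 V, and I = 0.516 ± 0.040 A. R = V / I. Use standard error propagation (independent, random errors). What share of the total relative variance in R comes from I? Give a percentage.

(δR/R)² = (1·δV/V)² + (-1·δI/I)²
  V term: (1×0.0191)² = 0.000364
  I term: (-1×0.0775)² = 0.00601
Total = 0.00637. Share from I = 0.00601/0.00637 = 0.943.

94.3%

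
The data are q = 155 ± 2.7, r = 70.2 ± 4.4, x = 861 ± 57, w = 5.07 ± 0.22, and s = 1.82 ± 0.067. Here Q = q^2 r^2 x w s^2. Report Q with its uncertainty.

Each factor contributes (exponent × relative error)² to (δQ/Q)²:
  (2·δq/q)² = (2×0.0174)² = 0.00121;  (2·δr/r)² = (2×0.0627)² = 0.0157;  (1·δx/x)² = (1×0.0662)² = 0.00438;  (1·δw/w)² = (1×0.0434)² = 0.00188;  (2·δs/s)² = (2×0.0368)² = 0.00542
δQ/Q = √(0.0286) = 0.169
Q = 1.71e+12, so δQ = 0.169 × 1.71e+12 = 2.9e+11.

(1.71 ± 0.290) × 10^12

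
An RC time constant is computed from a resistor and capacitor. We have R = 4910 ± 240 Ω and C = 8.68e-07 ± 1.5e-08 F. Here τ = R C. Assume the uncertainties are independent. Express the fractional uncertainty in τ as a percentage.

Since τ is a product/quotient, work with relative uncertainties:
  (1·δR/R)² = (1×0.0489)² = 0.00239;  (1·δC/C)² = (1×0.0173)² = 0.000299
δτ/τ = √(0.00269) = 0.0518

5.18%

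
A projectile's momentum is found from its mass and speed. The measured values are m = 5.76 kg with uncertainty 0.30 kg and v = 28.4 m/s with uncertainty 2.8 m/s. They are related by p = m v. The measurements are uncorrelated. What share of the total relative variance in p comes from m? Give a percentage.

(δp/p)² = (1·δm/m)² + (1·δv/v)²
  m term: (1×0.0521)² = 0.00271
  v term: (1×0.0986)² = 0.00972
Total = 0.0124. Share from m = 0.00271/0.0124 = 0.218.

21.8%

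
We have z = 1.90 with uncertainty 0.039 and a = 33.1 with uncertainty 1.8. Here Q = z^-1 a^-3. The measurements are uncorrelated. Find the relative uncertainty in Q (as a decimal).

0.164

Products/powers → add relative errors in quadrature, weighted by exponent:
  (-1·δz/z)² = (-1×0.0205)² = 0.000421;  (-3·δa/a)² = (-3×0.0544)² = 0.0266
δQ/Q = √(0.0270) = 0.164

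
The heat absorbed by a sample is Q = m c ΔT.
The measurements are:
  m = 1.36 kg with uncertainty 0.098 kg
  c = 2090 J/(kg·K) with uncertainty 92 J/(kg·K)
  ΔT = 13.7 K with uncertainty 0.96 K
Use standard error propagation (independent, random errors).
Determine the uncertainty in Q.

For a monomial Q ∝ m, c, ΔT, fractional errors add in quadrature:
  (1·δm/m)² = (1×0.0721)² = 0.00519;  (1·δc/c)² = (1×0.0440)² = 0.00194;  (1·δΔT/ΔT)² = (1×0.0701)² = 0.00491
δQ/Q = √(0.0120) = 0.110
Q = 38900 J, so δQ = 0.110 × 38900 = 4270 J.

4270 J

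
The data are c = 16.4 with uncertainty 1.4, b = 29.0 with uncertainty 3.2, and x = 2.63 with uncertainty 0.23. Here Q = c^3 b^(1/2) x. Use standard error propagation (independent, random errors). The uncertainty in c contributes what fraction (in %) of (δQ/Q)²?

(δQ/Q)² = (3·δc/c)² + (½·δb/b)² + (1·δx/x)²
  c term: (3×0.0854)² = 0.0656
  b term: (0.5×0.110)² = 0.00304
  x term: (1×0.0875)² = 0.00765
Total = 0.0763. Share from c = 0.0656/0.0763 = 0.860.

86.0%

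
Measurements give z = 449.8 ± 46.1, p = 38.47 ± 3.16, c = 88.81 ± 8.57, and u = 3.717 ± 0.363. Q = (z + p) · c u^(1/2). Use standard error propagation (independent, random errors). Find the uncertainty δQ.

12000

Let w = z + p = 488.3. δw = √(δz² + δp²) = √(2130 + 9.99) = 46.2, so δw/w = 0.0946.
Q is then a monomial in w, c, u:
δQ/Q = √((δw/w)² + (1·δc/c)² + (½·δu/u)²) = √(0.00896 + 0.00931 + 0.00238) = 0.144
Q = 83600, so δQ = 0.144 × 83600 = 12000.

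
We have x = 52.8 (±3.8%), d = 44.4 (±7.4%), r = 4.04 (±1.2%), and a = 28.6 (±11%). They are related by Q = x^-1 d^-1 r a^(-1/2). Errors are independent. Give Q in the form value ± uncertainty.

(3.22 ± 0.324) × 10^-4

Each factor contributes (exponent × relative error)² to (δQ/Q)²:
  (-1·δx/x)² = (-1×0.0380)² = 0.00144;  (-1·δd/d)² = (-1×0.0740)² = 0.00548;  (1·δr/r)² = (1×0.0120)² = 0.000144;  (−½·δa/a)² = (-0.5×0.110)² = 0.00302
δQ/Q = √(0.0101) = 0.100
Q = 0.000322, so δQ = 0.100 × 0.000322 = 3.24e-05.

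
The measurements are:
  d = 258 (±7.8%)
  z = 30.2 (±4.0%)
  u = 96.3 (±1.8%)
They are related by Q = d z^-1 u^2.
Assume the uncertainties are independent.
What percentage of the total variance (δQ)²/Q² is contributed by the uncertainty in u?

14.4%

(δQ/Q)² = (1·δd/d)² + (-1·δz/z)² + (2·δu/u)²
  d term: (1×0.0780)² = 0.00608
  z term: (-1×0.0400)² = 0.00160
  u term: (2×0.0180)² = 0.00130
Total = 0.00898. Share from u = 0.00130/0.00898 = 0.144.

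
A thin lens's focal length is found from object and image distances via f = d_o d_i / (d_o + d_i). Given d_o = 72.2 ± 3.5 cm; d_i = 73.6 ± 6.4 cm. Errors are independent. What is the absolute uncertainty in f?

∂f/∂d_o = (d_i/(d_o+d_i))² = 0.255;  ∂f/∂d_i = (d_o/(d_o+d_i))² = 0.245
δf = √((∂f/∂d_o · δd_o)² + (∂f/∂d_i · δd_i)²) = √(0.795 + 2.46) = 1.81 cm

1.81 cm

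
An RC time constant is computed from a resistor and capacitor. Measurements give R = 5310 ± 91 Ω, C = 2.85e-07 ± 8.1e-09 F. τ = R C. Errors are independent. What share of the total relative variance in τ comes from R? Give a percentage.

26.7%

(δτ/τ)² = (1·δR/R)² + (1·δC/C)²
  R term: (1×0.0171)² = 0.000294
  C term: (1×0.0284)² = 0.000808
Total = 0.00110. Share from R = 0.000294/0.00110 = 0.267.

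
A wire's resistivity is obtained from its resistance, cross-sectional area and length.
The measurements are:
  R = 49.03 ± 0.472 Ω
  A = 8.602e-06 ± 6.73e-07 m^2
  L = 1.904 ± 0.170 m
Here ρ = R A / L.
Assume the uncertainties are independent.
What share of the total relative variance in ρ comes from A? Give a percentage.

(δρ/ρ)² = (1·δR/R)² + (1·δA/A)² + (-1·δL/L)²
  R term: (1×0.00963)² = 9.27e-05
  A term: (1×0.0782)² = 0.00612
  L term: (-1×0.0893)² = 0.00797
Total = 0.0142. Share from A = 0.00612/0.0142 = 0.431.

43.1%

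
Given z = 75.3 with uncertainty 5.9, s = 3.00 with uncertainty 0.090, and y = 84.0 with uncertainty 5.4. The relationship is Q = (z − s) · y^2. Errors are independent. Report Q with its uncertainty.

Let u = z − s = 72.3. δu = √(δz² + δs²) = √(34.8 + 0.00810) = 5.90, so δu/u = 0.0816.
Q is then a monomial in u, y:
δQ/Q = √((δu/u)² + (2·δy/y)²) = √(0.00666 + 0.0165) = 0.152
Q = 5.1e+05, so δQ = 0.152 × 5.1e+05 = 77700.

(5.10 ± 0.777) × 10^5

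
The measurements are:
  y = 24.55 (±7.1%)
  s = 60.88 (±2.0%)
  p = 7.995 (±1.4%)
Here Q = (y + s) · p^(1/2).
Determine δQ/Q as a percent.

2.59%

Let u = y + s = 85.43. δu = √(δy² + δs²) = √(3.04 + 1.48) = 2.13, so δu/u = 0.0249.
Q is then a monomial in u, p:
δQ/Q = √((δu/u)² + (½·δp/p)²) = √(0.000619 + 4.9e-05) = 0.0259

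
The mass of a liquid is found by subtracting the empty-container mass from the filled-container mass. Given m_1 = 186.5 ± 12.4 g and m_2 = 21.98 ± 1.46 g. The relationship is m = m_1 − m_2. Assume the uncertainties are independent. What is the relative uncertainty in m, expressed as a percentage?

Absolute uncertainties add in quadrature for a linear combination:
  (δm_1)² = 154;  (δm_2)² = 2.13
δm = √(156) = 12.5 g
m = 164.5 g, so δm/m = 12.5/164.5 = 0.0759.

7.59%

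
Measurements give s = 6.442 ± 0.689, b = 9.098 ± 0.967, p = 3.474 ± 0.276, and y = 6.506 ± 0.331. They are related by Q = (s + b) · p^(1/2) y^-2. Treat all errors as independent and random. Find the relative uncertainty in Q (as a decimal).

Let u = s + b = 15.54. δu = √(δs² + δb²) = √(0.475 + 0.935) = 1.19, so δu/u = 0.0764.
Q is then a monomial in u, p, y:
δQ/Q = √((δu/u)² + (½·δp/p)² + (-2·δy/y)²) = √(0.00584 + 0.00158 + 0.0104) = 0.133

0.133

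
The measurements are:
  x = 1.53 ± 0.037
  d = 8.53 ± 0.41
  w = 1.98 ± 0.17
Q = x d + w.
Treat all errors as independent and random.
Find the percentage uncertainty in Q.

Let p = x·d = 13.1. δp/p = √((1·δx/x)² + (1·δd/d)²) = √(0.000585 + 0.00231) = 0.0538, so δp = 0.702.
Q = p + w: δQ = √(δp² + δw²) = √(0.493 + 0.0289) = 0.723
Q = 15.0, so δQ/Q = 0.723/15.0 = 0.0481.

4.81%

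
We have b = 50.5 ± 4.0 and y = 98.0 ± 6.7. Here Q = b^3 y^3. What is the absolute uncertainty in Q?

3.8e+10

For a monomial Q ∝ b^3, y^3, fractional errors add in quadrature:
  (3·δb/b)² = (3×0.0792)² = 0.0565;  (3·δy/y)² = (3×0.0684)² = 0.0421
δQ/Q = √(0.0985) = 0.314
Q = 1.21e+11, so δQ = 0.314 × 1.21e+11 = 3.8e+10.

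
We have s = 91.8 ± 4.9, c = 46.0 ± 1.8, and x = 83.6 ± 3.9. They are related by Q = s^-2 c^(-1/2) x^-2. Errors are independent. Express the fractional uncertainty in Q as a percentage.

14.3%

Products/powers → add relative errors in quadrature, weighted by exponent:
  (-2·δs/s)² = (-2×0.0534)² = 0.0114;  (−½·δc/c)² = (-0.5×0.0391)² = 0.000383;  (-2·δx/x)² = (-2×0.0467)² = 0.00871
δQ/Q = √(0.0205) = 0.143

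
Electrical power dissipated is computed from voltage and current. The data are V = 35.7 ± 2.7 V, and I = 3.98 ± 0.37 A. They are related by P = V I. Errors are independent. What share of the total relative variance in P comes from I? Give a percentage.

(δP/P)² = (1·δV/V)² + (1·δI/I)²
  V term: (1×0.0756)² = 0.00572
  I term: (1×0.0930)² = 0.00864
Total = 0.0144. Share from I = 0.00864/0.0144 = 0.602.

60.2%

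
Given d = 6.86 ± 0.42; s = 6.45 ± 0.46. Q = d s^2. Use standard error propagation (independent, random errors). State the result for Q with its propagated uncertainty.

For a monomial Q ∝ d, s^2, fractional errors add in quadrature:
  (1·δd/d)² = (1×0.0612)² = 0.00375;  (2·δs/s)² = (2×0.0713)² = 0.0203
δQ/Q = √(0.0241) = 0.155
Q = 285, so δQ = 0.155 × 285 = 44.3.

285 ± 44.3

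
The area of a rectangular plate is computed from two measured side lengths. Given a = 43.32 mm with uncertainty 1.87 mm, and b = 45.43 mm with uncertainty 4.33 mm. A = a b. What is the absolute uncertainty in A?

206 mm^2

Since A is a product/quotient, work with relative uncertainties:
  (1·δa/a)² = (1×0.0432)² = 0.00186;  (1·δb/b)² = (1×0.0953)² = 0.00908
δA/A = √(0.0109) = 0.105
A = 1968 mm^2, so δA = 0.105 × 1968 = 206 mm^2.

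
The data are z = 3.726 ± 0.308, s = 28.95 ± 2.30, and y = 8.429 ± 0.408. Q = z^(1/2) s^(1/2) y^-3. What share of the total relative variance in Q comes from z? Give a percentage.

7.01%

(δQ/Q)² = (½·δz/z)² + (½·δs/s)² + (-3·δy/y)²
  z term: (0.5×0.0827)² = 0.00171
  s term: (0.5×0.0794)² = 0.00158
  y term: (-3×0.0484)² = 0.0211
Total = 0.0244. Share from z = 0.00171/0.0244 = 0.0701.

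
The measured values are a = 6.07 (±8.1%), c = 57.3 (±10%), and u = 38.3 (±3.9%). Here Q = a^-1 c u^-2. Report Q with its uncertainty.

0.00644 ± 0.000968

Q is a product of powers, so relative uncertainties combine in quadrature:
  (-1·δa/a)² = (-1×0.0810)² = 0.00656;  (1·δc/c)² = (1×0.100)² = 0.0100;  (-2·δu/u)² = (-2×0.0390)² = 0.00608
δQ/Q = √(0.0226) = 0.150
Q = 0.00644, so δQ = 0.150 × 0.00644 = 0.000968.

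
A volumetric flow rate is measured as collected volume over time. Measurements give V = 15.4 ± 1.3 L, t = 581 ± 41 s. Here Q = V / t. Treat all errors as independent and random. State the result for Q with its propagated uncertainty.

Q is a product of powers, so relative uncertainties combine in quadrature:
  (1·δV/V)² = (1×0.0844)² = 0.00713;  (-1·δt/t)² = (-1×0.0706)² = 0.00498
δQ/Q = √(0.0121) = 0.110
Q = 0.0265 L/s, so δQ = 0.110 × 0.0265 = 0.00292 L/s.

0.0265 ± 0.00292 L/s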